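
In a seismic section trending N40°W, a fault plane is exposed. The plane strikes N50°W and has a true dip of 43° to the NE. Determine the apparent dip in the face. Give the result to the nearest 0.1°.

9.2°

Angle between strike (N50°W) and section (N40°W): β = 10°.
tan α = tan 43° × sin 10° = 0.9325 × 0.1736 = 0.1619
α = arctan(0.1619) = 9.20°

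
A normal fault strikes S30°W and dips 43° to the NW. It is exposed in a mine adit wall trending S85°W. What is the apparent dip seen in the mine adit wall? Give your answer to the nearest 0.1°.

37.4°

The section lies 55° from the strike.
tan α = tan 43° × sin 55° = 0.9325 × 0.8192 = 0.7639
α = arctan(0.7639) = 37.38°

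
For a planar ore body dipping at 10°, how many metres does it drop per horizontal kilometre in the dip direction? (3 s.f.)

drop per km = 1000 × tan 10° = 1000 × 0.1763

176 m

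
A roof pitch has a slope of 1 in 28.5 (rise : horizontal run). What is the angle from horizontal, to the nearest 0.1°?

tan θ = 1/28.5 = 0.0351
θ = arctan(0.0351) = 2.01°

2.0°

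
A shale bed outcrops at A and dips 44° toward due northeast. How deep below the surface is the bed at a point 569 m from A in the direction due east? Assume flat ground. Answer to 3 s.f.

389 m

The hole lies 45° from the dip direction, so the down-dip offset is 569 × cos 45° = 402.34 m.
Depth = down-dip offset × tan(dip) = 402.34 × tan 44° = 402.34 × 0.9657
Depth = 388.54 m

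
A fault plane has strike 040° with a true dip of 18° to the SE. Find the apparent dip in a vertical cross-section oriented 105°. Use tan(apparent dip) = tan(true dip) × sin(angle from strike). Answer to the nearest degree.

16°

The section lies 65° from the strike.
tan α = tan 18° × sin 65° = 0.3249 × 0.9063 = 0.2945
apparent dip = arctan 0.2945 = 16.41°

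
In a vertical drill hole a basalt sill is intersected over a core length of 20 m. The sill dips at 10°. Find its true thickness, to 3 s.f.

True thickness t = h · cos(dip) = 20 × cos 10°
t = 20 × 0.9848 = 19.696 m

19.7 m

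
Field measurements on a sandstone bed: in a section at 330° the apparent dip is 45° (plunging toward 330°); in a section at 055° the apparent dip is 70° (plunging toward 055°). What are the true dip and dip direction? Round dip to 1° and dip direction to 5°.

true dip 71°, dip direction 040°

Each apparent-dip line lies in the plane. As unit vectors (x east, y north, z up), v₁ plunges 45°→330° and v₂ plunges 70°→055°.
The plane normal is n = v₁ × v₂ ∝ (0.437, 0.530, 0.241).
Dip δ = arctan(|n_h|/n_z) = arctan(0.687/0.241) = 70.7°.
Dip direction = atan2(0.437, 0.530) = 39° (azimuth of n's horizontal projection).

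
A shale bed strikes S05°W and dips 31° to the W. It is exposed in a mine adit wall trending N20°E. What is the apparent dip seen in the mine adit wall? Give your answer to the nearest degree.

9°

Angle between strike (S05°W) and section (N20°E): β = 15°.
tan(apparent dip) = tan 31° · sin 15° = 0.1555
α = arctan(0.1555) = 8.84°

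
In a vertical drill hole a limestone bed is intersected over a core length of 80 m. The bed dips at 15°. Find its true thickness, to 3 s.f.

77.3 m

True thickness t = h · cos(dip) = 80 × cos 15°
t = 80 × 0.9659 = 77.274 m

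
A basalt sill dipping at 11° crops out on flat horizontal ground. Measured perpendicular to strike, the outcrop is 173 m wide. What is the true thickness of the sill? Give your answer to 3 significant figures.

33.0 m

True thickness t = w · sin(dip) = 173 × sin 11°
t = 173 × 0.1908 = 33.010 m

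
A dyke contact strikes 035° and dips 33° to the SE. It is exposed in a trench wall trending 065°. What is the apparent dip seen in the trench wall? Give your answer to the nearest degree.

18°

The strike is 035° and the section trends 065°; the acute angle between them is β = 30°.
tan α = tan 33° × sin 30° = 0.6494 × 0.5000 = 0.3247
α = arctan(0.3247) = 17.99°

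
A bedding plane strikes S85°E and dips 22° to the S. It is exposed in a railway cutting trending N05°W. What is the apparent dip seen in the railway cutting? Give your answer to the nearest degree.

The section lies 80° from the strike.
tan(apparent dip) = tan 22° · sin 80° = 0.3979
apparent dip = arctan 0.3979 = 21.70°

22°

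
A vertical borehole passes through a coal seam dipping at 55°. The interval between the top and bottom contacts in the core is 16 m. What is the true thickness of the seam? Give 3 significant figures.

9.18 m

True thickness t = h · cos(dip) = 16 × cos 55°
t = 16 × 0.5736 = 9.177 m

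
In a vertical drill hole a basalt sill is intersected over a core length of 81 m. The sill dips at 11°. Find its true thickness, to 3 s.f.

79.5 m

True thickness t = h · cos(dip) = 81 × cos 11°
t = 81 × 0.9816 = 79.512 m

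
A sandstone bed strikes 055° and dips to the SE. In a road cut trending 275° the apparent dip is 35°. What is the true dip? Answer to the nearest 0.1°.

47.4°

β = acute angle between strike 055° and section 275° = 40°.
tan(true dip) = tan 35° / sin 40° = 1.0893
true dip = arctan 1.0893 = 47.45°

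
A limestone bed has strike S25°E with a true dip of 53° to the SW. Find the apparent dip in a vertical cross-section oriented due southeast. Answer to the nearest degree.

The strike is S25°E and the section trends due southeast; the acute angle between them is β = 20°.
tan(apparent dip) = tan 53° · sin 20° = 0.4539
α = arctan(0.4539) = 24.41°

24°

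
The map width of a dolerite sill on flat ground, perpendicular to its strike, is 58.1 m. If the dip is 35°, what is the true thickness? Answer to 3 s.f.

33.3 m

True thickness t = w · sin(dip) = 58.1 × sin 35°
t = 58.1 × 0.5736 = 33.325 m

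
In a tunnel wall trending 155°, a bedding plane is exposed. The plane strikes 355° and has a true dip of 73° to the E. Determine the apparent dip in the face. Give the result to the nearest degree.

48°

Angle between strike (355°) and section (155°): β = 20°.
tan α = tan 73° × sin 20° = 3.2709 × 0.3420 = 1.1187
α = arctan(1.1187) = 48.21°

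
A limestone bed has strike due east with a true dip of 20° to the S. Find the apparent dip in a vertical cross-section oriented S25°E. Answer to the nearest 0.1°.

18.3°

The strike is due east and the section trends S25°E; the acute angle between them is β = 65°.
tan α = tan 20° × sin 65° = 0.3640 × 0.9063 = 0.3299
α = arctan(0.3299) = 18.26°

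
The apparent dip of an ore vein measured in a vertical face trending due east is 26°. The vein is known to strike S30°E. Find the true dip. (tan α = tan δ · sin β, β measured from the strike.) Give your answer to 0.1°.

β = acute angle between strike S30°E and section due east = 60°.
tan(true dip) = tan 26° / sin 60° = 0.5632
δ = arctan(0.5632) = 29.39°

29.4°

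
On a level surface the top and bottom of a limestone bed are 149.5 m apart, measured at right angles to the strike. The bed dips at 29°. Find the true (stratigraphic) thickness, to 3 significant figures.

72.5 m

True thickness t = w · sin(dip) = 149.5 × sin 29°
t = 149.5 × 0.4848 = 72.479 m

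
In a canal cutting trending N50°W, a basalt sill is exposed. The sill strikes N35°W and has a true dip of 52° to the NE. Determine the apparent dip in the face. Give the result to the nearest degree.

18°

The section lies 15° from the strike.
tan α = tan 52° × sin 15° = 1.2799 × 0.2588 = 0.3313
α = arctan(0.3313) = 18.33°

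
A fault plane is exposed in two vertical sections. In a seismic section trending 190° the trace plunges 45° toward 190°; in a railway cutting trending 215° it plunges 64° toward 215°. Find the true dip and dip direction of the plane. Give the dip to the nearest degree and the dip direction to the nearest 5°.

Each apparent-dip line lies in the plane. As unit vectors (x east, y north, z up), v₁ plunges 45°→190° and v₂ plunges 64°→215°.
n = v₁ × v₂ = (-0.372, -0.067, 0.131) (taken with n_z > 0).
Dip δ = arctan(|n_h|/n_z) = arctan(0.378/0.131) = 70.9°.
Dip direction = atan2(-0.372, -0.067) = 260° (azimuth of n's horizontal projection).

true dip 71°, dip direction 260°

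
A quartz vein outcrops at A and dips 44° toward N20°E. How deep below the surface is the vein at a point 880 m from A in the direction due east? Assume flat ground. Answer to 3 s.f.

The hole lies 70° from the dip direction, so the down-dip offset is 880 × cos 70° = 300.98 m.
Depth = down-dip offset × tan(dip) = 300.98 × tan 44° = 300.98 × 0.9657
Depth = 290.65 m

291 m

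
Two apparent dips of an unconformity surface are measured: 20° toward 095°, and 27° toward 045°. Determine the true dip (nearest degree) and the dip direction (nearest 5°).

The two traces are lines in the plane: v₁ = (sin 95°·cos 20°, cos 95°·cos 20°, −sin 20°), v₂ = (sin 45°·cos 27°, cos 45°·cos 27°, −sin 27°).
The plane normal is n = v₁ × v₂ ∝ (0.253, 0.210, 0.641).
Dip δ = arctan(|n_h|/n_z) = arctan(0.328/0.641) = 27.1°.
The horizontal component of n points toward azimuth atan2(n_x, n_y) = 50°, the dip direction.

true dip 27°, dip direction 050°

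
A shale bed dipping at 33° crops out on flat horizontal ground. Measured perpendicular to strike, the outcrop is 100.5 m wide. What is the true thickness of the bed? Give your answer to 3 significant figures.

54.7 m

True thickness t = w · sin(dip) = 100.5 × sin 33°
t = 100.5 × 0.5446 = 54.736 m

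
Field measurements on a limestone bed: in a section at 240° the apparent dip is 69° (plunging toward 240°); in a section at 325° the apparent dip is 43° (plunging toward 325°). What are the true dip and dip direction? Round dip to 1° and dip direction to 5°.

Each apparent-dip line lies in the plane. As unit vectors (x east, y north, z up), v₁ plunges 69°→240° and v₂ plunges 43°→325°.
Cross product v₁ × v₂ gives the pole to the plane: n ∝ (-0.682, -0.180, 0.261).
Dip δ = arctan(|n_h|/n_z) = arctan(0.705/0.261) = 69.7°.
Dip direction = atan2(-0.682, -0.180) = 255° (azimuth of n's horizontal projection).

true dip 70°, dip direction 255°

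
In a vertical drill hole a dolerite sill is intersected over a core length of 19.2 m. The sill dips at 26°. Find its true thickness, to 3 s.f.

17.3 m

True thickness t = h · cos(dip) = 19.2 × cos 26°
t = 19.2 × 0.8988 = 17.257 m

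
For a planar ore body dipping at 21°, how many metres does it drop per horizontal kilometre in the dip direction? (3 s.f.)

drop per km = 1000 × tan 21° = 1000 × 0.3839

384 m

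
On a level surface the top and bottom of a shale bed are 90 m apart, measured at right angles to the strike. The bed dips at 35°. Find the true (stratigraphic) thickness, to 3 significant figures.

True thickness t = w · sin(dip) = 90 × sin 35°
t = 90 × 0.5736 = 51.622 m

51.6 m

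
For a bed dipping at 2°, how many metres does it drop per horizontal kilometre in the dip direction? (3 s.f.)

drop per km = 1000 × tan 2° = 1000 × 0.0349

34.9 m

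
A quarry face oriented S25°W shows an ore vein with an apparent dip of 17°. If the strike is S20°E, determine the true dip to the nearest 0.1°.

The section is 45° from the strike.
tan δ = tan α / sin β = tan 17° / sin 45° = 0.3057 / 0.7071 = 0.4324
true dip = arctan 0.4324 = 23.38°

23.4°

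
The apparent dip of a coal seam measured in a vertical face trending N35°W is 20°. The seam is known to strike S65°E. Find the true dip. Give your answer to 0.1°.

The section is 30° from the strike.
tan(true dip) = tan 20° / sin 30° = 0.7279
true dip = arctan 0.7279 = 36.05°

36.1°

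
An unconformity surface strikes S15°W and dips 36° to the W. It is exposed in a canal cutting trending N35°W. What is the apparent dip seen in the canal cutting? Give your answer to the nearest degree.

The strike is S15°W and the section trends N35°W; the acute angle between them is β = 50°.
tan(apparent dip) = tan 36° · sin 50° = 0.5566
α = arctan(0.5566) = 29.10°

29°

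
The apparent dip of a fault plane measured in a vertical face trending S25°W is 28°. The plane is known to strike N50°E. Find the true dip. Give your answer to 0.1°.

β = acute angle between strike N50°E and section S25°W = 25°.
tan δ = tan α / sin β = tan 28° / sin 25° = 0.5317 / 0.4226 = 1.2581
δ = arctan(1.2581) = 51.52°

51.5°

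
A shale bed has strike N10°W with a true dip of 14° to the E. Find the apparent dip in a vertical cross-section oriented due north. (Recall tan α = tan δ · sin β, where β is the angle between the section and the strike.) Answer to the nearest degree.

The strike is N10°W and the section trends due north; the acute angle between them is β = 10°.
tan α = tan 14° × sin 10° = 0.2493 × 0.1736 = 0.0433
α = arctan(0.0433) = 2.48°

2°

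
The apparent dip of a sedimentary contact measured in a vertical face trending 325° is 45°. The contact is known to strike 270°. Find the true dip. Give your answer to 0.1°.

The section is 55° from the strike.
tan δ = tan α / sin β = tan 45° / sin 55° = 1.0000 / 0.8192 = 1.2208
true dip = arctan 1.2208 = 50.68°

50.7°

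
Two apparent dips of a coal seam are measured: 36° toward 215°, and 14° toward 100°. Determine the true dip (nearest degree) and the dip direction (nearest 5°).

true dip 44°, dip direction 175°

Each apparent-dip line lies in the plane. As unit vectors (x east, y north, z up), v₁ plunges 36°→215° and v₂ plunges 14°→100°.
Cross product v₁ × v₂ gives the pole to the plane: n ∝ (0.061, -0.674, 0.711).
Dip δ = arctan(|n_h|/n_z) = arctan(0.677/0.711) = 43.6°.
The horizontal component of n points toward azimuth atan2(n_x, n_y) = 175°, the dip direction.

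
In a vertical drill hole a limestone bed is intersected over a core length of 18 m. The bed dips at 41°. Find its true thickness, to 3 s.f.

13.6 m

True thickness t = h · cos(dip) = 18 × cos 41°
t = 18 × 0.7547 = 13.585 m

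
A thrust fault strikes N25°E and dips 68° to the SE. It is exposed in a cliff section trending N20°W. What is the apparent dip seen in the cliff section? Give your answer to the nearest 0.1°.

60.3°

Angle between strike (N25°E) and section (N20°W): β = 45°.
tan α = tan 68° × sin 45° = 2.4751 × 0.7071 = 1.7502
apparent dip = arctan 1.7502 = 60.26°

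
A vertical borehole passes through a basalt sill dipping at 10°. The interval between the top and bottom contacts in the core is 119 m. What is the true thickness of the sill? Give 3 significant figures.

True thickness t = h · cos(dip) = 119 × cos 10°
t = 119 × 0.9848 = 117.192 m

117 m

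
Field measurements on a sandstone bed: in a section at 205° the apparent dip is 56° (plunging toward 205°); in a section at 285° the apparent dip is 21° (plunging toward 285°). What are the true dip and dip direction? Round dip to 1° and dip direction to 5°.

true dip 56°, dip direction 210°

Each apparent-dip line lies in the plane. As unit vectors (x east, y north, z up), v₁ plunges 56°→205° and v₂ plunges 21°→285°.
n = v₁ × v₂ = (-0.382, -0.663, 0.514) (taken with n_z > 0).
Dip δ = arctan(|n_h|/n_z) = arctan(0.765/0.514) = 56.1°.
Dip direction = atan2(-0.382, -0.663) = 210° (azimuth of n's horizontal projection).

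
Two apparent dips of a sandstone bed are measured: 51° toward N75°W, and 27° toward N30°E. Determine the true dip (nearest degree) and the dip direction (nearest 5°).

true dip 56°, dip direction 320°

The two traces are lines in the plane: v₁ = (sin 285°·cos 51°, cos 285°·cos 51°, −sin 51°), v₂ = (sin 30°·cos 27°, cos 30°·cos 27°, −sin 27°).
Cross product v₁ × v₂ gives the pole to the plane: n ∝ (-0.526, 0.622, 0.542).
Dip δ = arctan(|n_h|/n_z) = arctan(0.815/0.542) = 56.4°.
The horizontal component of n points toward azimuth atan2(n_x, n_y) = 320°, the dip direction.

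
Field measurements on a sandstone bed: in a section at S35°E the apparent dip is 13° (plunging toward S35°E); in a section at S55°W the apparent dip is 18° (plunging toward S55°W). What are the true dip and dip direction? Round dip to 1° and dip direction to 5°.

true dip 22°, dip direction 200°

Each apparent-dip line lies in the plane. As unit vectors (x east, y north, z up), v₁ plunges 13°→S35°E and v₂ plunges 18°→S55°W.
n = v₁ × v₂ = (-0.124, -0.348, 0.927) (taken with n_z > 0).
tan δ = √(n_x²+n_y²)/n_z = 0.369/0.927, so δ = 21.7°.
Dip direction = azimuth of (n_x, n_y) = atan2(-0.124, -0.348) = 200°.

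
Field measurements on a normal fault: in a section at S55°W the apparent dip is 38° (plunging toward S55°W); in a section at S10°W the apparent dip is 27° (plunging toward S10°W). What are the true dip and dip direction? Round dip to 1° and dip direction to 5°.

Represent each trace as a vector plunging at its apparent dip toward its trend (east-north-up frame): v₁ = (-0.646, -0.452, -0.616), v₂ = (-0.155, -0.877, -0.454).
n = v₁ × v₂ = (-0.335, -0.198, 0.496) (taken with n_z > 0).
True dip = arccos(n_z / |n|) = arccos(0.7871) = 38.1°.
Dip direction = atan2(-0.335, -0.198) = 239° (azimuth of n's horizontal projection).

true dip 38°, dip direction 240°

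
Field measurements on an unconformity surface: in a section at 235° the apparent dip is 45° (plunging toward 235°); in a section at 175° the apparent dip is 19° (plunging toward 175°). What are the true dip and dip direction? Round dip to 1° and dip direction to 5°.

Represent each trace as a vector plunging at its apparent dip toward its trend (east-north-up frame): v₁ = (-0.579, -0.406, -0.707), v₂ = (0.082, -0.942, -0.326).
The plane normal is n = v₁ × v₂ ∝ (-0.534, -0.247, 0.579).
tan δ = √(n_x²+n_y²)/n_z = 0.588/0.579, so δ = 45.5°.
The horizontal component of n points toward azimuth atan2(n_x, n_y) = 245°, the dip direction.

true dip 45°, dip direction 245°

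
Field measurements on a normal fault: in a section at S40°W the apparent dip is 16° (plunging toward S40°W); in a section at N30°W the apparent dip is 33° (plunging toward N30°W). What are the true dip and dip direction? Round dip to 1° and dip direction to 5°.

Represent each trace as a vector plunging at its apparent dip toward its trend (east-north-up frame): v₁ = (-0.618, -0.736, -0.276), v₂ = (-0.419, 0.726, -0.545).
Cross product v₁ × v₂ gives the pole to the plane: n ∝ (-0.601, 0.221, 0.758).
Dip δ = arctan(|n_h|/n_z) = arctan(0.641/0.758) = 40.2°.
The horizontal component of n points toward azimuth atan2(n_x, n_y) = 290°, the dip direction.

true dip 40°, dip direction 290°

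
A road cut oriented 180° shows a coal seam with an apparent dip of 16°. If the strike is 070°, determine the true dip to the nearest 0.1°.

17.0°

The section is 70° from the strike.
tan(true dip) = tan 16° / sin 70° = 0.3051
true dip = arctan 0.3051 = 16.97°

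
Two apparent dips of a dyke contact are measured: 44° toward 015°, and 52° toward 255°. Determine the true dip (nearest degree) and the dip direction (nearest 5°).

true dip 66°, dip direction 310°

Represent each trace as a vector plunging at its apparent dip toward its trend (east-north-up frame): v₁ = (0.186, 0.695, -0.695), v₂ = (-0.595, -0.159, -0.788).
Cross product v₁ × v₂ gives the pole to the plane: n ∝ (-0.658, 0.560, 0.384).
Dip δ = arctan(|n_h|/n_z) = arctan(0.864/0.384) = 66.1°.
The horizontal component of n points toward azimuth atan2(n_x, n_y) = 310°, the dip direction.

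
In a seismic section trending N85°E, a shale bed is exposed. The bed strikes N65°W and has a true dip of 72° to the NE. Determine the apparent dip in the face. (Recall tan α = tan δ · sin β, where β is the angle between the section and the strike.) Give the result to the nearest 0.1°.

57.0°

The strike is N65°W and the section trends N85°E; the acute angle between them is β = 30°.
tan(apparent dip) = tan 72° · sin 30° = 1.5388
apparent dip = arctan 1.5388 = 56.98°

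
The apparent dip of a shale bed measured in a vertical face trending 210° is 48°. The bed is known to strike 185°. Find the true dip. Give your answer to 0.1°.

69.2°

The section is 25° from the strike.
tan(true dip) = tan 48° / sin 25° = 2.6279
δ = arctan(2.6279) = 69.17°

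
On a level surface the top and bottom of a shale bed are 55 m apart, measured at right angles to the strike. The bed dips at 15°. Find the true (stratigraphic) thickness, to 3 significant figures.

True thickness t = w · sin(dip) = 55 × sin 15°
t = 55 × 0.2588 = 14.235 m

14.2 m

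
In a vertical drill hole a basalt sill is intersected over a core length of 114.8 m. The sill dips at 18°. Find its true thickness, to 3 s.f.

109 m

True thickness t = h · cos(dip) = 114.8 × cos 18°
t = 114.8 × 0.9511 = 109.181 m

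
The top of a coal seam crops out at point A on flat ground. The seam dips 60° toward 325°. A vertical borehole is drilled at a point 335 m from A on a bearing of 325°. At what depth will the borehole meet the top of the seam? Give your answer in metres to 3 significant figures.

The hole is directly down-dip from the outcrop, so the down-dip offset is 335 m.
Depth = down-dip offset × tan(dip) = 335.00 × tan 60° = 335.00 × 1.7321
Depth = 580.24 m

580 m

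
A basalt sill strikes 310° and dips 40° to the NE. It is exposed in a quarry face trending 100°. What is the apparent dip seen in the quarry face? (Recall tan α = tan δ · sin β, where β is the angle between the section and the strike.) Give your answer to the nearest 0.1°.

22.8°

The section lies 30° from the strike.
tan(apparent dip) = tan 40° · sin 30° = 0.4195
α = arctan(0.4195) = 22.76°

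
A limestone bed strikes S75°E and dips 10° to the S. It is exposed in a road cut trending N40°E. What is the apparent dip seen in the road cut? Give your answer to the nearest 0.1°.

The strike is S75°E and the section trends N40°E; the acute angle between them is β = 65°.
tan α = tan 10° × sin 65° = 0.1763 × 0.9063 = 0.1598
apparent dip = arctan 0.1598 = 9.08°

9.1°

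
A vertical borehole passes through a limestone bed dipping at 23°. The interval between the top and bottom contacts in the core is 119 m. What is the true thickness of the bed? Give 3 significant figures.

110 m

True thickness t = h · cos(dip) = 119 × cos 23°
t = 119 × 0.9205 = 109.540 m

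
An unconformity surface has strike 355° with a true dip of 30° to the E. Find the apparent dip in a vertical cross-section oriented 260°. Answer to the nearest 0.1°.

The section lies 85° from the strike.
tan(apparent dip) = tan 30° · sin 85° = 0.5752
α = arctan(0.5752) = 29.91°

29.9°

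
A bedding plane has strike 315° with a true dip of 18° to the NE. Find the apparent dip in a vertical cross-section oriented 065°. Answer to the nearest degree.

The strike is 315° and the section trends 065°; the acute angle between them is β = 70°.
tan(apparent dip) = tan 18° · sin 70° = 0.3053
apparent dip = arctan 0.3053 = 16.98°

17°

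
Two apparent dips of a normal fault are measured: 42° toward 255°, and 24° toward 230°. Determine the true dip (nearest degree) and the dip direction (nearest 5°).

true dip 52°, dip direction 300°

Each apparent-dip line lies in the plane. As unit vectors (x east, y north, z up), v₁ plunges 42°→255° and v₂ plunges 24°→230°.
Cross product v₁ × v₂ gives the pole to the plane: n ∝ (-0.315, 0.176, 0.287).
tan δ = √(n_x²+n_y²)/n_z = 0.361/0.287, so δ = 51.5°.
Dip direction = azimuth of (n_x, n_y) = atan2(-0.315, 0.176) = 299°.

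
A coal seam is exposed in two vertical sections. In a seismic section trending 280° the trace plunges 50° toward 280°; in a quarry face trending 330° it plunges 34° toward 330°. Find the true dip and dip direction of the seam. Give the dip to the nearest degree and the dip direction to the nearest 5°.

Represent each trace as a vector plunging at its apparent dip toward its trend (east-north-up frame): v₁ = (-0.633, 0.112, -0.766), v₂ = (-0.415, 0.718, -0.559).
Cross product v₁ × v₂ gives the pole to the plane: n ∝ (-0.488, 0.036, 0.408).
Dip δ = arctan(|n_h|/n_z) = arctan(0.489/0.408) = 50.1°.
Dip direction = atan2(-0.488, 0.036) = 274° (azimuth of n's horizontal projection).

true dip 50°, dip direction 275°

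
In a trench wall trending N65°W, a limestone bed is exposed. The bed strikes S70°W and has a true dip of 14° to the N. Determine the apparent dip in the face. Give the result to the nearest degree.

10°

The section lies 45° from the strike.
tan(apparent dip) = tan 14° · sin 45° = 0.1763
α = arctan(0.1763) = 10.00°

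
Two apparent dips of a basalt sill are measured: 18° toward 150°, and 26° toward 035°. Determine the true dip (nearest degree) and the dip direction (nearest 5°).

Each apparent-dip line lies in the plane. As unit vectors (x east, y north, z up), v₁ plunges 18°→150° and v₂ plunges 26°→035°.
The plane normal is n = v₁ × v₂ ∝ (0.589, 0.049, 0.775).
True dip = arccos(n_z / |n|) = arccos(0.7953) = 37.3°.
Dip direction = atan2(0.589, 0.049) = 85° (azimuth of n's horizontal projection).

true dip 37°, dip direction 085°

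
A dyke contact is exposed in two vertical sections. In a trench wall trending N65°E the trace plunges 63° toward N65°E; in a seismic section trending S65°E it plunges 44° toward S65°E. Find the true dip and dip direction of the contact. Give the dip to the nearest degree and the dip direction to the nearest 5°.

Each apparent-dip line lies in the plane. As unit vectors (x east, y north, z up), v₁ plunges 63°→N65°E and v₂ plunges 44°→S65°E.
Cross product v₁ × v₂ gives the pole to the plane: n ∝ (0.404, 0.295, 0.250).
tan δ = √(n_x²+n_y²)/n_z = 0.500/0.250, so δ = 63.4°.
Dip direction = atan2(0.404, 0.295) = 54° (azimuth of n's horizontal projection).

true dip 63°, dip direction 055°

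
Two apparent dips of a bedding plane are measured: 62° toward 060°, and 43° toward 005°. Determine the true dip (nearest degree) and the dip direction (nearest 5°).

true dip 62°, dip direction 065°

Represent each trace as a vector plunging at its apparent dip toward its trend (east-north-up frame): v₁ = (0.407, 0.235, -0.883), v₂ = (0.064, 0.729, -0.682).
Cross product v₁ × v₂ gives the pole to the plane: n ∝ (0.483, 0.221, 0.281).
tan δ = √(n_x²+n_y²)/n_z = 0.531/0.281, so δ = 62.1°.
Dip direction = atan2(0.483, 0.221) = 65° (azimuth of n's horizontal projection).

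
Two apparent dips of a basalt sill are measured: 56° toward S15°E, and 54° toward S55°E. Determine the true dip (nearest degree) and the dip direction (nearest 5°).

Each apparent-dip line lies in the plane. As unit vectors (x east, y north, z up), v₁ plunges 56°→S15°E and v₂ plunges 54°→S55°E.
Cross product v₁ × v₂ gives the pole to the plane: n ∝ (0.157, -0.282, 0.211).
True dip = arccos(n_z / |n|) = arccos(0.5473) = 56.8°.
Dip direction = atan2(0.157, -0.282) = 151° (azimuth of n's horizontal projection).

true dip 57°, dip direction 150°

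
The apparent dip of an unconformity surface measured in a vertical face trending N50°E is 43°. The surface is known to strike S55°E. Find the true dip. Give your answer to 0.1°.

β = acute angle between strike S55°E and section N50°E = 75°.
tan(true dip) = tan 43° / sin 75° = 0.9654
δ = arctan(0.9654) = 43.99°

44.0°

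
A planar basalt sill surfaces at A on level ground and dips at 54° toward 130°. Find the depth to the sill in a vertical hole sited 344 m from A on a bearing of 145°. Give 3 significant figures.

457 m

The hole lies 15° from the dip direction, so the down-dip offset is 344 × cos 15° = 332.28 m.
Depth = down-dip offset × tan(dip) = 332.28 × tan 54° = 332.28 × 1.3764
Depth = 457.34 m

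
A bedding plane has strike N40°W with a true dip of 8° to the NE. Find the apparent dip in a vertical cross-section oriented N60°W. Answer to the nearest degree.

3°

The section lies 20° from the strike.
tan(apparent dip) = tan 8° · sin 20° = 0.0481
apparent dip = arctan 0.0481 = 2.75°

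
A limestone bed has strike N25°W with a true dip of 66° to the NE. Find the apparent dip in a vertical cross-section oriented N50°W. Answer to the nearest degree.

44°

Angle between strike (N25°W) and section (N50°W): β = 25°.
tan α = tan 66° × sin 25° = 2.2460 × 0.4226 = 0.9492
apparent dip = arctan 0.9492 = 43.51°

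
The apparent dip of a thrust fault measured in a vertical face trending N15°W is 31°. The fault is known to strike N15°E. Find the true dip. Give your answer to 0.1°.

50.2°

The section is 30° from the strike.
tan(true dip) = tan 31° / sin 30° = 1.2017
δ = arctan(1.2017) = 50.23°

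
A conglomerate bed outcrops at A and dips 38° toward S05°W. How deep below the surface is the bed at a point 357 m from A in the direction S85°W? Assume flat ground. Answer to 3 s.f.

The hole lies 80° from the dip direction, so the down-dip offset is 357 × cos 80° = 61.99 m.
Depth = down-dip offset × tan(dip) = 61.99 × tan 38° = 61.99 × 0.7813
Depth = 48.43 m

48.4 m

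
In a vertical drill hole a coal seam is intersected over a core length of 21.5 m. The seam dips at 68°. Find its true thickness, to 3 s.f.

8.05 m

True thickness t = h · cos(dip) = 21.5 × cos 68°
t = 21.5 × 0.3746 = 8.054 m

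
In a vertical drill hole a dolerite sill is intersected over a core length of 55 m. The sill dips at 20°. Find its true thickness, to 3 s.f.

True thickness t = h · cos(dip) = 55 × cos 20°
t = 55 × 0.9397 = 51.683 m

51.7 m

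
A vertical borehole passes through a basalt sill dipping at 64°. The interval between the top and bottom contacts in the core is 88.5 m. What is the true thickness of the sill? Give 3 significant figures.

38.8 m

True thickness t = h · cos(dip) = 88.5 × cos 64°
t = 88.5 × 0.4384 = 38.796 m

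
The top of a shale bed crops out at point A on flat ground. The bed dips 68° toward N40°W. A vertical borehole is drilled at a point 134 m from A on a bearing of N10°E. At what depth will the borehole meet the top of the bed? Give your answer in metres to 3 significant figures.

213 m

The hole lies 50° from the dip direction, so the down-dip offset is 134 × cos 50° = 86.13 m.
Depth = down-dip offset × tan(dip) = 86.13 × tan 68° = 86.13 × 2.4751
Depth = 213.19 m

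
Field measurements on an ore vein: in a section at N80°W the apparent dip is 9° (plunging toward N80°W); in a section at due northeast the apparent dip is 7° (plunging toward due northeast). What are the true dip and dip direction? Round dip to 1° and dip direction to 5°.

true dip 17°, dip direction 340°

The two traces are lines in the plane: v₁ = (sin 280°·cos 9°, cos 280°·cos 9°, −sin 9°), v₂ = (sin 45°·cos 7°, cos 45°·cos 7°, −sin 7°).
Cross product v₁ × v₂ gives the pole to the plane: n ∝ (-0.089, 0.228, 0.803).
Dip δ = arctan(|n_h|/n_z) = arctan(0.245/0.803) = 17.0°.
The horizontal component of n points toward azimuth atan2(n_x, n_y) = 339°, the dip direction.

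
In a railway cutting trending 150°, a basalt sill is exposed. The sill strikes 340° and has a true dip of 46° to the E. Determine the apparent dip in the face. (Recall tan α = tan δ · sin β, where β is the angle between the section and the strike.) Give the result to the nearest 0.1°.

10.2°

The strike is 340° and the section trends 150°; the acute angle between them is β = 10°.
tan(apparent dip) = tan 46° · sin 10° = 0.1798
α = arctan(0.1798) = 10.19°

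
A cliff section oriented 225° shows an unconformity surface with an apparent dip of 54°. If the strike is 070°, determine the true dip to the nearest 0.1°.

72.9°

β = acute angle between strike 070° and section 225° = 25°.
tan(true dip) = tan 54° / sin 25° = 3.2568
true dip = arctan 3.2568 = 72.93°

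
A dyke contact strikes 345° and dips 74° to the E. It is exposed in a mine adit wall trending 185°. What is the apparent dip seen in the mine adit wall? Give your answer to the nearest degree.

50°

The strike is 345° and the section trends 185°; the acute angle between them is β = 20°.
tan(apparent dip) = tan 74° · sin 20° = 1.1928
apparent dip = arctan 1.1928 = 50.02°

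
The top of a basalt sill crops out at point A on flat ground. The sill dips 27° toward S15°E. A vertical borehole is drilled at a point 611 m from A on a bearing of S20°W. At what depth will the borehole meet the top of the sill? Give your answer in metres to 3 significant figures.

255 m

The hole lies 35° from the dip direction, so the down-dip offset is 611 × cos 35° = 500.50 m.
Depth = down-dip offset × tan(dip) = 500.50 × tan 27° = 500.50 × 0.5095
Depth = 255.02 m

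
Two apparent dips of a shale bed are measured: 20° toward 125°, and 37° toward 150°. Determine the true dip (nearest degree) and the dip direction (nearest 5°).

Each apparent-dip line lies in the plane. As unit vectors (x east, y north, z up), v₁ plunges 20°→125° and v₂ plunges 37°→150°.
Cross product v₁ × v₂ gives the pole to the plane: n ∝ (-0.088, -0.327, 0.317).
Dip δ = arctan(|n_h|/n_z) = arctan(0.338/0.317) = 46.8°.
The horizontal component of n points toward azimuth atan2(n_x, n_y) = 195°, the dip direction.

true dip 47°, dip direction 195°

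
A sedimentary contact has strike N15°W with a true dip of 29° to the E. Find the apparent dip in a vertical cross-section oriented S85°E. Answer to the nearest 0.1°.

27.5°

The section lies 70° from the strike.
tan α = tan 29° × sin 70° = 0.5543 × 0.9397 = 0.5209
α = arctan(0.5209) = 27.51°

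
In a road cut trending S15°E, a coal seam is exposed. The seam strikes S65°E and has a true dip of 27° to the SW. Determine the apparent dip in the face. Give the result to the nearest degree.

21°

The strike is S65°E and the section trends S15°E; the acute angle between them is β = 50°.
tan α = tan 27° × sin 50° = 0.5095 × 0.7660 = 0.3903
α = arctan(0.3903) = 21.32°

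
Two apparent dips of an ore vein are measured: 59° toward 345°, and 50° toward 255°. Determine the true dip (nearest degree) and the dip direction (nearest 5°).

true dip 64°, dip direction 310°

Each apparent-dip line lies in the plane. As unit vectors (x east, y north, z up), v₁ plunges 59°→345° and v₂ plunges 50°→255°.
The plane normal is n = v₁ × v₂ ∝ (-0.524, 0.430, 0.331).
Dip δ = arctan(|n_h|/n_z) = arctan(0.678/0.331) = 64.0°.
Dip direction = atan2(-0.524, 0.430) = 309° (azimuth of n's horizontal projection).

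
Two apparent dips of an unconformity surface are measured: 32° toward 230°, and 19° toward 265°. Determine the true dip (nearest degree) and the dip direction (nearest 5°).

The two traces are lines in the plane: v₁ = (sin 230°·cos 32°, cos 230°·cos 32°, −sin 32°), v₂ = (sin 265°·cos 19°, cos 265°·cos 19°, −sin 19°).
Cross product v₁ × v₂ gives the pole to the plane: n ∝ (-0.134, -0.288, 0.460).
tan δ = √(n_x²+n_y²)/n_z = 0.317/0.460, so δ = 34.6°.
The horizontal component of n points toward azimuth atan2(n_x, n_y) = 205°, the dip direction.

true dip 35°, dip direction 205°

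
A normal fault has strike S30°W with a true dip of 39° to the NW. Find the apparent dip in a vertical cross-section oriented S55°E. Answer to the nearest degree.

39°

The strike is S30°W and the section trends S55°E; the acute angle between them is β = 85°.
tan α = tan 39° × sin 85° = 0.8098 × 0.9962 = 0.8067
apparent dip = arctan 0.8067 = 38.89°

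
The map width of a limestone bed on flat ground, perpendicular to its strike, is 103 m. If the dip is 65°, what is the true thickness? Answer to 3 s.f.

True thickness t = w · sin(dip) = 103 × sin 65°
t = 103 × 0.9063 = 93.350 m

93.3 m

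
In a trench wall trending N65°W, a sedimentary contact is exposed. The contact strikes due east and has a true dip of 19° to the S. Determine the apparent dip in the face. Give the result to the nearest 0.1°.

Angle between strike (due east) and section (N65°W): β = 25°.
tan α = tan 19° × sin 25° = 0.3443 × 0.4226 = 0.1455
α = arctan(0.1455) = 8.28°

8.3°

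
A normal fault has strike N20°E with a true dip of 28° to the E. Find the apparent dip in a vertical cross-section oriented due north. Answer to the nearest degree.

Angle between strike (N20°E) and section (due north): β = 20°.
tan(apparent dip) = tan 28° · sin 20° = 0.1819
apparent dip = arctan 0.1819 = 10.31°

10°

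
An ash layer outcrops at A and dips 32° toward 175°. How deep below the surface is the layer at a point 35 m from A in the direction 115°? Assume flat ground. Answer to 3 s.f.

The hole lies 60° from the dip direction, so the down-dip offset is 35 × cos 60° = 17.50 m.
Depth = down-dip offset × tan(dip) = 17.50 × tan 32° = 17.50 × 0.6249
Depth = 10.94 m

10.9 m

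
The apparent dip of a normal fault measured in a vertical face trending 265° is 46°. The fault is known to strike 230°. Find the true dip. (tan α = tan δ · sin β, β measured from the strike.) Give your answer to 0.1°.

The section is 35° from the strike.
tan(true dip) = tan 46° / sin 35° = 1.8054
δ = arctan(1.8054) = 61.02°

61.0°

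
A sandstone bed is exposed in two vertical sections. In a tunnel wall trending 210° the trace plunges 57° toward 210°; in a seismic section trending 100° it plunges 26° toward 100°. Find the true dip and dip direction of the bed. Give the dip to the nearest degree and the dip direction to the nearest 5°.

true dip 62°, dip direction 175°

Represent each trace as a vector plunging at its apparent dip toward its trend (east-north-up frame): v₁ = (-0.272, -0.472, -0.839), v₂ = (0.885, -0.156, -0.438).
Cross product v₁ × v₂ gives the pole to the plane: n ∝ (0.076, -0.862, 0.460).
Dip δ = arctan(|n_h|/n_z) = arctan(0.865/0.460) = 62.0°.
Dip direction = atan2(0.076, -0.862) = 175° (azimuth of n's horizontal projection).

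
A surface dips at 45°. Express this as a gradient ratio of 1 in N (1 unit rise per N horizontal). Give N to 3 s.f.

1 : N means tan θ = 1/N, so N = 1/tan 45° = 1/1.0000

1 in 1.00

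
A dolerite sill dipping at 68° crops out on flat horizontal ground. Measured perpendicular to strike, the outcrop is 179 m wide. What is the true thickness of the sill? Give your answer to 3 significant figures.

True thickness t = w · sin(dip) = 179 × sin 68°
t = 179 × 0.9272 = 165.966 m

166 m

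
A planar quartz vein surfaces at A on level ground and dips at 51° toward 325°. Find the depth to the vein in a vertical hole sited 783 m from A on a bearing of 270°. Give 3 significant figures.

The hole lies 55° from the dip direction, so the down-dip offset is 783 × cos 55° = 449.11 m.
Depth = down-dip offset × tan(dip) = 449.11 × tan 51° = 449.11 × 1.2349
Depth = 554.61 m

555 m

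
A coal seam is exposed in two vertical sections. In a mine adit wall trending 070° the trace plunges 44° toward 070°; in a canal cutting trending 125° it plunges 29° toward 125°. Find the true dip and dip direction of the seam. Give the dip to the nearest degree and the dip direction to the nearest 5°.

true dip 44°, dip direction 070°

Represent each trace as a vector plunging at its apparent dip toward its trend (east-north-up frame): v₁ = (0.676, 0.246, -0.695), v₂ = (0.716, -0.502, -0.485).
The plane normal is n = v₁ × v₂ ∝ (0.468, 0.170, 0.515).
True dip = arccos(n_z / |n|) = arccos(0.7193) = 44.0°.
The horizontal component of n points toward azimuth atan2(n_x, n_y) = 70°, the dip direction.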